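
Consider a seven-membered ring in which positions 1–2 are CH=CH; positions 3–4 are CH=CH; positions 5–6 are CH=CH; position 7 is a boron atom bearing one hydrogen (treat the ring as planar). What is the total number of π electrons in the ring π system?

6

Check conjugation: every atom in a ring double bond is sp² and brings one electron to the p orbital; the boron has an empty p orbital — every position has a p orbital, so the cyclic π system is continuous.
Tallying contributions gives 3 × 2 = 6 from the double-bond units + 0 from the BH atom = 6.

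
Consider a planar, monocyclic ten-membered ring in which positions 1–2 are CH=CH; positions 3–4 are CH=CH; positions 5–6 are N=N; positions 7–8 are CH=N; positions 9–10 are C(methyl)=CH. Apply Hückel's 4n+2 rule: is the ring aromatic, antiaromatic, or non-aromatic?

The p orbitals form a continuous loop: each doubly-bonded ring atom is sp² with one p-orbital electron; each =N– nitrogen is pyridine-type (lone pair in the sp² plane, one electron in the p orbital). The ring is fully conjugated.
Adding the contributions, 5 × 2 = 10 from the 5 double-bond units.
Since 10 = 4·2 + 2, the ring meets the 4n+2 criterion.

Aromatic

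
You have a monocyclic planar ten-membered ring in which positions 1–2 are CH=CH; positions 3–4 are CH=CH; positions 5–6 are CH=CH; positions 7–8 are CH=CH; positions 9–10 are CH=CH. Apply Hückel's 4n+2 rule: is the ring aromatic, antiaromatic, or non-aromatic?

All ring atoms are sp² and supply a p orbital to the ring (each doubly-bonded ring atom is sp² with one p-orbital electron); the conjugation is uninterrupted.
Tallying contributions gives 5 × 2 = 10 from the 5 double-bond units.
Since 10 = 4·2 + 2, the ring meets the 4n+2 criterion.

Aromatic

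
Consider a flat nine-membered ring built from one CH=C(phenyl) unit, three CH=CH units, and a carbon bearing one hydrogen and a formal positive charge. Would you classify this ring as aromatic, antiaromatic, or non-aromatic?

Check conjugation: the double-bond atoms are sp², each contributing one p electron; the carbocation has an empty p orbital — every position has a p orbital, so the cyclic π system is continuous.
Adding the contributions, 4 × 2 = 8 from the double-bond units + 0 from the CH(+) atom = 8.
8 is a 4n count (n = 2), so the planar conjugated ring is antiaromatic.

Antiaromatic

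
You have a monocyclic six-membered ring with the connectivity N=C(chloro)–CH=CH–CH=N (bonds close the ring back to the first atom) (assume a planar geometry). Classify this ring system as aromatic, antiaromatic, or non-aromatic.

Check conjugation: the double-bond atoms are sp², each contributing one p electron; each =N– nitrogen is pyridine-type (lone pair in the sp² plane, one electron in the p orbital) — every position has a p orbital, so the cyclic π system is continuous.
Counting π electrons: 3 × 2 = 6 from the 3 double-bond units.
Since 6 = 4·1 + 2, the ring meets the 4n+2 criterion.

Aromatic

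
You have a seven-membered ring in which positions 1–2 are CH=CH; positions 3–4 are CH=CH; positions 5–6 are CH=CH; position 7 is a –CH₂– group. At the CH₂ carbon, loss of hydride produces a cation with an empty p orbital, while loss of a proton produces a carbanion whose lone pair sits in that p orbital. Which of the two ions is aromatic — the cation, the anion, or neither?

In either ion the ring is fully conjugated: every atom, including the new sp² carbon, supplies a p orbital.
Cation: 3 × 2 + 0 = 6 π electrons → 4(1)+2, aromatic.
Anion: 3 × 2 + 2 = 8 π electrons → 4(2), antiaromatic.

The cation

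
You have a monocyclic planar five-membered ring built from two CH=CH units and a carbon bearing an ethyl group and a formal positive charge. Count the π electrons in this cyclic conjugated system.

4

Check conjugation: the double-bond atoms are sp², each contributing one p electron; the carbocation has an empty p orbital — every position has a p orbital, so the cyclic π system is continuous.
Tallying contributions gives 2 × 2 = 4 from the double-bond units + 0 from the C(ethyl)(+) atom = 4.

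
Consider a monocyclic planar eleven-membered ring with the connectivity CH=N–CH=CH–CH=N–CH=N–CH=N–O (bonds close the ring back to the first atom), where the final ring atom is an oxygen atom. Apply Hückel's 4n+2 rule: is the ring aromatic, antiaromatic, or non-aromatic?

All ring atoms are sp² and supply a p orbital to the ring (each doubly-bonded ring atom is sp² with one p-orbital electron; the doubly-bonded nitrogens are pyridine-type — their lone pairs lie in the ring plane, leaving one electron in the p orbital; the oxygen donates one lone pair from its p orbital); the conjugation is uninterrupted.
Counting π electrons: 5 × 2 = 10 from the double-bond units + 2 from the O atom = 12.
A 4n π count (12, n = 3) in a planar conjugated ring means antiaromatic.

Antiaromatic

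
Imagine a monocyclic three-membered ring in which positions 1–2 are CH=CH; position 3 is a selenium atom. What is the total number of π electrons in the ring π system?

4

The p orbitals form a continuous loop: every atom in a ring double bond is sp² and brings one electron to the p orbital; the selenium donates one lone pair from its p orbital. The ring is fully conjugated.
π-electron count: 1 × 2 = 2 from the double-bond unit + 2 from the Se atom = 4.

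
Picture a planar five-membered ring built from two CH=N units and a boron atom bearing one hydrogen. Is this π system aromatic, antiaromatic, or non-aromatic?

All ring atoms are sp² and supply a p orbital to the ring (the double-bond atoms are sp², each contributing one p electron; the doubly-bonded nitrogens are pyridine-type — their lone pairs lie in the ring plane, leaving one electron in the p orbital; the boron has an empty p orbital); the conjugation is uninterrupted.
Counting π electrons: 2 × 2 = 4 from the double-bond units + 0 from the BH atom = 4.
4 is a 4n count (n = 1), so the planar conjugated ring is antiaromatic.

Antiaromatic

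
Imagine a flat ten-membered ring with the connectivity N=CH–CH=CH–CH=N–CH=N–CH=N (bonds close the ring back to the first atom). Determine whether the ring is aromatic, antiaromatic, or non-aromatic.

Check conjugation: each doubly-bonded ring atom is sp² with one p-orbital electron; each sp² =N– keeps its lone pair in-plane and puts one electron into the π system — every position has a p orbital, so the cyclic π system is continuous.
Counting π electrons: 5 × 2 = 10 from the 5 double-bond units.
That gives a 4n+2 count (10, n = 2).

Aromatic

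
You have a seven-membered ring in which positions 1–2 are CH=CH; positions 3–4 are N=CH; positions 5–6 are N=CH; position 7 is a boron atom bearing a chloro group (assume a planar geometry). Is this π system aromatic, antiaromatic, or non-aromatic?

Aromatic

The p orbitals form a continuous loop: the double-bond atoms are sp², each contributing one p electron; each =N– nitrogen is pyridine-type (lone pair in the sp² plane, one electron in the p orbital); the boron has an empty p orbital. The ring is fully conjugated.
Tallying contributions gives 3 × 2 = 6 from the double-bond units + 0 from the B(chloro) atom = 6.
With 6 π electrons (n = 1), the Hückel 4n+2 condition holds.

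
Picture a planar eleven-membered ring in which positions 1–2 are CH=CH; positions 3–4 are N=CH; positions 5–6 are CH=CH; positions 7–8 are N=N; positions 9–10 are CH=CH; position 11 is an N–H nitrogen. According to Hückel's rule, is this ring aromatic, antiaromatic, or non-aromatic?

Every ring atom contributes a p orbital perpendicular to the ring (each doubly-bonded ring atom is sp² with one p-orbital electron; each sp² =N– keeps its lone pair in-plane and puts one electron into the π system; the pyrrole-type nitrogen donates its lone pair from the p orbital), so the π system is cyclic and fully conjugated.
π-electron count: 5 × 2 = 10 from the double-bond units + 2 from the NH atom = 12.
12 is a 4n count (n = 3), so the planar conjugated ring is antiaromatic.

Antiaromatic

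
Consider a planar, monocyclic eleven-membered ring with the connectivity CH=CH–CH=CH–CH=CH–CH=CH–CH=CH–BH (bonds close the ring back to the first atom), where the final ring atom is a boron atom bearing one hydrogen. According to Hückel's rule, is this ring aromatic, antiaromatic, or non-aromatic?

All ring atoms are sp² and supply a p orbital to the ring (every atom in a ring double bond is sp² and brings one electron to the p orbital; the boron has an empty p orbital); the conjugation is uninterrupted.
π-electron count: 5 × 2 = 10 from the double-bond units + 0 from the BH atom = 10.
Since 10 = 4·2 + 2, the ring meets the 4n+2 criterion.

Aromatic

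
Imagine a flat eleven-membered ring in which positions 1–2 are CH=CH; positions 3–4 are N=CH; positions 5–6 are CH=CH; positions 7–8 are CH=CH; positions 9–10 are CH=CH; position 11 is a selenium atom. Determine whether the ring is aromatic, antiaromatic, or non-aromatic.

Antiaromatic

Every ring atom contributes a p orbital perpendicular to the ring (each doubly-bonded ring atom is sp² with one p-orbital electron; each =N– nitrogen is pyridine-type (lone pair in the sp² plane, one electron in the p orbital); the selenium donates one lone pair from its p orbital), so the π system is cyclic and fully conjugated.
π-electron count: 5 × 2 = 10 from the double-bond units + 2 from the Se atom = 12.
With 12 = 4·3 π electrons, Hückel's rule classifies the planar ring as antiaromatic.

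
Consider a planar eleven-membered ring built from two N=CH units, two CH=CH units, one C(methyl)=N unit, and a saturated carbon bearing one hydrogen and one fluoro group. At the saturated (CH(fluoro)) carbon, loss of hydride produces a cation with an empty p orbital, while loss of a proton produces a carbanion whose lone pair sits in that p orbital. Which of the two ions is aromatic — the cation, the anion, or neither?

In either ion the ring is fully conjugated: every atom, including the new sp² carbon, supplies a p orbital.
Cation: 5 × 2 + 0 = 10 π electrons → 4(2)+2, aromatic.
Anion: 5 × 2 + 2 = 12 π electrons → 4(3), antiaromatic.

The cation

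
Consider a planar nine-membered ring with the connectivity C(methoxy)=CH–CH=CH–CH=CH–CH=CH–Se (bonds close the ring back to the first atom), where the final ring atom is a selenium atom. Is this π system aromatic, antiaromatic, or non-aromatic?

Aromatic

Every ring atom contributes a p orbital perpendicular to the ring (each doubly-bonded ring atom is sp² with one p-orbital electron; the selenium donates one lone pair from its p orbital), so the π system is cyclic and fully conjugated.
Counting π electrons: 4 × 2 = 8 from the double-bond units + 2 from the Se atom = 10.
Since 10 = 4·2 + 2, the ring meets the 4n+2 criterion.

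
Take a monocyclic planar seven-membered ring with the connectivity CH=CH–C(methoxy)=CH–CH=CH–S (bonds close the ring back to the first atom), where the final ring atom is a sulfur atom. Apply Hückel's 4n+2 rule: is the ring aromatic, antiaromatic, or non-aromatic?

Every ring atom contributes a p orbital perpendicular to the ring (each doubly-bonded ring atom is sp² with one p-orbital electron; the sulfur donates one lone pair from its p orbital), so the π system is cyclic and fully conjugated.
Adding the contributions, 3 × 2 = 6 from the double-bond units + 2 from the S atom = 8.
A 4n π count (8, n = 2) in a planar conjugated ring means antiaromatic.

Antiaromatic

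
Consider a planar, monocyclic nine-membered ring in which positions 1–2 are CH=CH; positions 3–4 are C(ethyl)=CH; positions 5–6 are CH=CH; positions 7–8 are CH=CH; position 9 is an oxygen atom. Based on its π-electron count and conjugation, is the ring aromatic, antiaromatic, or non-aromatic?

All ring atoms are sp² and supply a p orbital to the ring (the double-bond atoms are sp², each contributing one p electron; the oxygen donates one lone pair from its p orbital); the conjugation is uninterrupted.
Tallying contributions gives 4 × 2 = 8 from the double-bond units + 2 from the O atom = 10.
10 = 4(2) + 2, which satisfies Hückel's 4n+2 rule.

Aromatic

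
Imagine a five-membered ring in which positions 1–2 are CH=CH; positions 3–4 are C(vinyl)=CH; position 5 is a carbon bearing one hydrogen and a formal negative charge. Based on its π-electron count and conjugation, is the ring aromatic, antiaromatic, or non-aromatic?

All ring atoms are sp² and supply a p orbital to the ring (each doubly-bonded ring atom is sp² with one p-orbital electron; the carbanion's lone pair occupies the p orbital); the conjugation is uninterrupted.
π-electron count: 2 × 2 = 4 from the double-bond units + 2 from the CH(-) atom = 6.
With 6 π electrons (n = 1), the Hückel 4n+2 condition holds.

Aromatic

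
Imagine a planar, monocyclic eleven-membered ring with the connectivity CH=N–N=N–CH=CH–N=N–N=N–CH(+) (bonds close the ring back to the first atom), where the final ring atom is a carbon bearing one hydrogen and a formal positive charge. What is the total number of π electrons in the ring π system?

10

Check conjugation: every atom in a ring double bond is sp² and brings one electron to the p orbital; the doubly-bonded nitrogens are pyridine-type — their lone pairs lie in the ring plane, leaving one electron in the p orbital; the carbocation has an empty p orbital — every position has a p orbital, so the cyclic π system is continuous.
Adding the contributions, 5 × 2 = 10 from the double-bond units + 0 from the CH(+) atom = 10.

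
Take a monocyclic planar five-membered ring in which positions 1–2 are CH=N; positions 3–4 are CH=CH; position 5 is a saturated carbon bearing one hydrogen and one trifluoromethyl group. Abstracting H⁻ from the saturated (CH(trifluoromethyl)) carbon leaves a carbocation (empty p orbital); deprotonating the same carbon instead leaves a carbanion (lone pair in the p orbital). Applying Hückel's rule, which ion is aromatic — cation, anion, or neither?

Both ions have a continuous loop of p orbitals — each ring atom is sp².
Cation: 2 × 2 + 0 = 4 π electrons → 4(1), antiaromatic.
Anion: 2 × 2 + 2 = 6 π electrons → 4(1)+2, aromatic.

The anion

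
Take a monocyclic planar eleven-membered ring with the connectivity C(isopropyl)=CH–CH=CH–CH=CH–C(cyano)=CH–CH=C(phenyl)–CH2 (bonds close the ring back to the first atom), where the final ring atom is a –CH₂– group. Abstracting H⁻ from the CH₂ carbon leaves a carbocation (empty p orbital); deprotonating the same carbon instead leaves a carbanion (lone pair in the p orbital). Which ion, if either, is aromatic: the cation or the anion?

In either ion the ring is fully conjugated: every atom, including the new sp² carbon, supplies a p orbital.
Cation: 5 × 2 + 0 = 10 π electrons → 4(2)+2, aromatic.
Anion: 5 × 2 + 2 = 12 π electrons → 4(3), antiaromatic.

The cation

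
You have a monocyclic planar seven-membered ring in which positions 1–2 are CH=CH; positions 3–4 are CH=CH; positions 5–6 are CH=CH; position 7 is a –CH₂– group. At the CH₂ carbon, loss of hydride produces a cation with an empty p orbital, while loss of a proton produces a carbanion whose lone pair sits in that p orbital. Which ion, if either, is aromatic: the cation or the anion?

Both ions have a continuous loop of p orbitals — each ring atom is sp².
Cation: 3 × 2 + 0 = 6 π electrons → 4(1)+2, aromatic.
Anion: 3 × 2 + 2 = 8 π electrons → 4(2), antiaromatic.

The cation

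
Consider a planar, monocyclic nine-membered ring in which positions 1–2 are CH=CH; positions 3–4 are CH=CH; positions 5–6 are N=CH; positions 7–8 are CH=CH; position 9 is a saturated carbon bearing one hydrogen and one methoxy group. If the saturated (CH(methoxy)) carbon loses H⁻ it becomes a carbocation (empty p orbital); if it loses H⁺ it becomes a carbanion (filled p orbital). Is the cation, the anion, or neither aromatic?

The anion

In either ion the ring is fully conjugated: every atom, including the new sp² carbon, supplies a p orbital.
Cation: 4 × 2 + 0 = 8 π electrons → 4(2), antiaromatic.
Anion: 4 × 2 + 2 = 10 π electrons → 4(2)+2, aromatic.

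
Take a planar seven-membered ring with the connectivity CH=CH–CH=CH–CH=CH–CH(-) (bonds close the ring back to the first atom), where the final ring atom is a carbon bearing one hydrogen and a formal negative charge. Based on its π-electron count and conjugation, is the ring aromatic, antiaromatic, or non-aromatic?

Check conjugation: every atom in a ring double bond is sp² and brings one electron to the p orbital; the carbanion's lone pair occupies the p orbital — every position has a p orbital, so the cyclic π system is continuous.
Counting π electrons: 3 × 2 = 6 from the double-bond units + 2 from the CH(-) atom = 8.
A 4n π count (8, n = 2) in a planar conjugated ring means antiaromatic.

Antiaromatic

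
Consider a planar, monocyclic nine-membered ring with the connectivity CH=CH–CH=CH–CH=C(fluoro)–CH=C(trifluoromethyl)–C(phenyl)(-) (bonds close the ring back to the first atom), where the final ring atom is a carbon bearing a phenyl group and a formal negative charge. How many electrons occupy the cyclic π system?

10

All ring atoms are sp² and supply a p orbital to the ring (each doubly-bonded ring atom is sp² with one p-orbital electron; the carbanion's lone pair occupies the p orbital); the conjugation is uninterrupted.
Adding the contributions, 4 × 2 = 8 from the double-bond units + 2 from the C(phenyl)(-) atom = 10.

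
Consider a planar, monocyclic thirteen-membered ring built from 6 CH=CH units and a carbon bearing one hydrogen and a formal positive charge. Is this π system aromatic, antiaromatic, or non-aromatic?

Antiaromatic

Every ring atom contributes a p orbital perpendicular to the ring (every atom in a ring double bond is sp² and brings one electron to the p orbital; the carbocation has an empty p orbital), so the π system is cyclic and fully conjugated.
Counting π electrons: 6 × 2 = 12 from the double-bond units + 0 from the CH(+) atom = 12.
A 4n π count (12, n = 3) in a planar conjugated ring means antiaromatic.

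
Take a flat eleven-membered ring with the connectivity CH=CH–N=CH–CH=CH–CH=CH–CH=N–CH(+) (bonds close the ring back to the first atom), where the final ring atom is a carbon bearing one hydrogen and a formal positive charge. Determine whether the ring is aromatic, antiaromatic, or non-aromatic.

Aromatic

The p orbitals form a continuous loop: each doubly-bonded ring atom is sp² with one p-orbital electron; each sp² =N– keeps its lone pair in-plane and puts one electron into the π system; the carbocation has an empty p orbital. The ring is fully conjugated.
Tallying contributions gives 5 × 2 = 10 from the double-bond units + 0 from the CH(+) atom = 10.
10 = 4(2) + 2, which satisfies Hückel's 4n+2 rule.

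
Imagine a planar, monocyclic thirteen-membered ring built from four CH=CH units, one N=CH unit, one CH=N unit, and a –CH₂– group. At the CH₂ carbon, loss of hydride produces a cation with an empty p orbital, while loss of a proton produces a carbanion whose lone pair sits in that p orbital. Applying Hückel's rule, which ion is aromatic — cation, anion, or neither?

Once that carbon is sp², every ring atom has a p orbital and both ions are fully conjugated.
Cation: 6 × 2 + 0 = 12 π electrons → 4(3), antiaromatic.
Anion: 6 × 2 + 2 = 14 π electrons → 4(3)+2, aromatic.

The anion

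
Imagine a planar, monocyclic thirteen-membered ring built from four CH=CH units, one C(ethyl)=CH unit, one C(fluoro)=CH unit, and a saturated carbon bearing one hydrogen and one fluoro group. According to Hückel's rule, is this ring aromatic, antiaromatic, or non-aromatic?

The CH(fluoro) position has four σ bonds — that saturated carbon is sp³ and has no p orbital in the ring π system — so the cyclic conjugation is interrupted.
Hückel's rule only applies to fully conjugated rings, so this one is simply non-aromatic.

Non-aromatic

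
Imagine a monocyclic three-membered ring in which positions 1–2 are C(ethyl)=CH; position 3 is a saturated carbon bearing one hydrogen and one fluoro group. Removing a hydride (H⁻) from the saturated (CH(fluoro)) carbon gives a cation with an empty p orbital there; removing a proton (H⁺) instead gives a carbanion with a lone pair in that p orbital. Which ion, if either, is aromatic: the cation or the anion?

In either ion the ring is fully conjugated: every atom, including the new sp² carbon, supplies a p orbital.
Cation: 1 × 2 + 0 = 2 π electrons → 4(0)+2, aromatic.
Anion: 1 × 2 + 2 = 4 π electrons → 4(1), antiaromatic.

The cation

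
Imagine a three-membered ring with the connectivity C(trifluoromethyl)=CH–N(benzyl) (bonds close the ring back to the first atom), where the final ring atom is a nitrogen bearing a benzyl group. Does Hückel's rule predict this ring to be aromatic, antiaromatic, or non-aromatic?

Antiaromatic

The p orbitals form a continuous loop: every atom in a ring double bond is sp² and brings one electron to the p orbital; the pyrrole-type nitrogen donates its lone pair from the p orbital. The ring is fully conjugated.
Counting π electrons: 1 × 2 = 2 from the double-bond unit + 2 from the N(benzyl) atom = 4.
4 is a 4n count (n = 1), so the planar conjugated ring is antiaromatic.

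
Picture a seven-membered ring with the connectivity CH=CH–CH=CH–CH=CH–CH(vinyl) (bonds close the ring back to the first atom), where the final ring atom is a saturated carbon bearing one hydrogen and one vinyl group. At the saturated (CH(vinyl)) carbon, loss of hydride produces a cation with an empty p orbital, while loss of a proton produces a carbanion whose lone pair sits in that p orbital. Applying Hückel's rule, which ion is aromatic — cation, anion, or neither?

The cation

Once that carbon is sp², every ring atom has a p orbital and both ions are fully conjugated.
Cation: 3 × 2 + 0 = 6 π electrons → 4(1)+2, aromatic.
Anion: 3 × 2 + 2 = 8 π electrons → 4(2), antiaromatic.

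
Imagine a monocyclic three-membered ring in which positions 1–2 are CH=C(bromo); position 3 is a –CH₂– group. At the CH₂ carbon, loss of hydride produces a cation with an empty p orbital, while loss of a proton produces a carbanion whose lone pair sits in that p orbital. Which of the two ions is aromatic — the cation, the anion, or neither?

Once that carbon is sp², every ring atom has a p orbital and both ions are fully conjugated.
Cation: 1 × 2 + 0 = 2 π electrons → 4(0)+2, aromatic.
Anion: 1 × 2 + 2 = 4 π electrons → 4(1), antiaromatic.

The cation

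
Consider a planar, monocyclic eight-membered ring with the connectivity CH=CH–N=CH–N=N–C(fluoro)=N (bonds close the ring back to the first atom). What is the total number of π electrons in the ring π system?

All ring atoms are sp² and supply a p orbital to the ring (every atom in a ring double bond is sp² and brings one electron to the p orbital; the doubly-bonded nitrogens are pyridine-type — their lone pairs lie in the ring plane, leaving one electron in the p orbital); the conjugation is uninterrupted.
Counting π electrons: 4 × 2 = 8 from the 4 double-bond units.

8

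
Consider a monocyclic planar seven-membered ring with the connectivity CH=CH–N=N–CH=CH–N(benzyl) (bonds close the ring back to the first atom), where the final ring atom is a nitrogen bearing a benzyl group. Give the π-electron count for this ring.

The p orbitals form a continuous loop: the double-bond atoms are sp², each contributing one p electron; each =N– nitrogen is pyridine-type (lone pair in the sp² plane, one electron in the p orbital); the pyrrole-type nitrogen donates its lone pair from the p orbital. The ring is fully conjugated.
Counting π electrons: 3 × 2 = 6 from the double-bond units + 2 from the N(benzyl) atom = 8.

8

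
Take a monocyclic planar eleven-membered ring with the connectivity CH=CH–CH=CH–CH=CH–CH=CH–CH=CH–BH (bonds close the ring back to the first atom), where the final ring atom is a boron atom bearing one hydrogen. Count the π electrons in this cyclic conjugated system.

10

Check conjugation: the double-bond atoms are sp², each contributing one p electron; the boron has an empty p orbital — every position has a p orbital, so the cyclic π system is continuous.
Tallying contributions gives 5 × 2 = 10 from the double-bond units + 0 from the BH atom = 10.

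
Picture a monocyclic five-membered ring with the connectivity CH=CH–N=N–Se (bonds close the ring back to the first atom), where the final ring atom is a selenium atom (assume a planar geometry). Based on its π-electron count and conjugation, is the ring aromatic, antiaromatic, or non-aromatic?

Check conjugation: each doubly-bonded ring atom is sp² with one p-orbital electron; each sp² =N– keeps its lone pair in-plane and puts one electron into the π system; the selenium donates one lone pair from its p orbital — every position has a p orbital, so the cyclic π system is continuous.
Counting π electrons: 2 × 2 = 4 from the double-bond units + 2 from the Se atom = 6.
That gives a 4n+2 count (6, n = 1).

Aromatic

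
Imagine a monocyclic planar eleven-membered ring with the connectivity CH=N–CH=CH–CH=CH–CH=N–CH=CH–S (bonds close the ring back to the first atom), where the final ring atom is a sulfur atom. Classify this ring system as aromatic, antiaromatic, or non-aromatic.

All ring atoms are sp² and supply a p orbital to the ring (every atom in a ring double bond is sp² and brings one electron to the p orbital; each sp² =N– keeps its lone pair in-plane and puts one electron into the π system; the sulfur donates one lone pair from its p orbital); the conjugation is uninterrupted.
Tallying contributions gives 5 × 2 = 10 from the double-bond units + 2 from the S atom = 12.
A 4n π count (12, n = 3) in a planar conjugated ring means antiaromatic.

Antiaromatic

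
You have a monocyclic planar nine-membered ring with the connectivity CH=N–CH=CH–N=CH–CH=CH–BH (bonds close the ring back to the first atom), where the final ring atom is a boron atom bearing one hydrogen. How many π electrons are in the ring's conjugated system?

8

The p orbitals form a continuous loop: the double-bond atoms are sp², each contributing one p electron; each =N– nitrogen is pyridine-type (lone pair in the sp² plane, one electron in the p orbital); the boron has an empty p orbital. The ring is fully conjugated.
π-electron count: 4 × 2 = 8 from the double-bond units + 0 from the BH atom = 8.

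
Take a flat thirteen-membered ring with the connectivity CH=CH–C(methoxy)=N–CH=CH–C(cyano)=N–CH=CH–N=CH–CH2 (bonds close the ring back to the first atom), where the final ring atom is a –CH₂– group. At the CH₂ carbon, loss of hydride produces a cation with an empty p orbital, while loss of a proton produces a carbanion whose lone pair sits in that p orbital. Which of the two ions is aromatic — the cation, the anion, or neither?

In both ions every ring atom is sp² and contributes a p orbital, so both rings are fully conjugated.
Cation: 6 × 2 + 0 = 12 π electrons → 4(3), antiaromatic.
Anion: 6 × 2 + 2 = 14 π electrons → 4(3)+2, aromatic.

The anion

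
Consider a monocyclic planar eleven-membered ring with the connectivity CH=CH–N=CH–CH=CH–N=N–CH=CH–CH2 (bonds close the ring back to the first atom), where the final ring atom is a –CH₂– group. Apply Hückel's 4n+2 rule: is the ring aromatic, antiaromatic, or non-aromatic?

Non-aromatic

At the CH2 position, the tetrahedral CH₂ carbon is sp³ and has no p orbital in the ring π system; the ring's p-orbital overlap is broken there.
Hückel's rule only applies to fully conjugated rings, so this one is simply non-aromatic.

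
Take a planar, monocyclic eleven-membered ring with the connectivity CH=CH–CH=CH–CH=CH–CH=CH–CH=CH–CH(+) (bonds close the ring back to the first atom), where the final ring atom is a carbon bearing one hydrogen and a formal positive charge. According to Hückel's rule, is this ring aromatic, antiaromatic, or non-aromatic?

Aromatic

Every ring atom contributes a p orbital perpendicular to the ring (every atom in a ring double bond is sp² and brings one electron to the p orbital; the carbocation has an empty p orbital), so the π system is cyclic and fully conjugated.
Tallying contributions gives 5 × 2 = 10 from the double-bond units + 0 from the CH(+) atom = 10.
Since 10 = 4·2 + 2, the ring meets the 4n+2 criterion.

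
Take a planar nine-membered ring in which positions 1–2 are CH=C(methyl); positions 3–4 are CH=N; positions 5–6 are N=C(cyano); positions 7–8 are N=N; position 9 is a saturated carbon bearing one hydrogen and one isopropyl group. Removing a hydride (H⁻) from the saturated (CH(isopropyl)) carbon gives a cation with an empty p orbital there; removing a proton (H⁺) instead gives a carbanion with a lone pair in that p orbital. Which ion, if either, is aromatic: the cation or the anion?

The anion

Once that carbon is sp², every ring atom has a p orbital and both ions are fully conjugated.
Cation: 4 × 2 + 0 = 8 π electrons → 4(2), antiaromatic.
Anion: 4 × 2 + 2 = 10 π electrons → 4(2)+2, aromatic.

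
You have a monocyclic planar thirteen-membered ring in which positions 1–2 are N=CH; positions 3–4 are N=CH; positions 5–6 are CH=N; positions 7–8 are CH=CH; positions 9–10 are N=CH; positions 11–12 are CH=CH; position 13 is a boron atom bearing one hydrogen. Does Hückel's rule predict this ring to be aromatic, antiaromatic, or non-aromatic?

Check conjugation: each doubly-bonded ring atom is sp² with one p-orbital electron; each =N– nitrogen is pyridine-type (lone pair in the sp² plane, one electron in the p orbital); the boron has an empty p orbital — every position has a p orbital, so the cyclic π system is continuous.
Tallying contributions gives 6 × 2 = 12 from the double-bond units + 0 from the BH atom = 12.
A 4n π count (12, n = 3) in a planar conjugated ring means antiaromatic.

Antiaromatic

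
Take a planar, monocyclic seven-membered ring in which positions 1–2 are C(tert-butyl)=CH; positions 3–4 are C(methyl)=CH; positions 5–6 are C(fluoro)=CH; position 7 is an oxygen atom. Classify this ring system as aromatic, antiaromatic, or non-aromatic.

Antiaromatic

The p orbitals form a continuous loop: the double-bond atoms are sp², each contributing one p electron; the oxygen donates one lone pair from its p orbital. The ring is fully conjugated.
π-electron count: 3 × 2 = 6 from the double-bond units + 2 from the O atom = 8.
With 8 = 4·2 π electrons, Hückel's rule classifies the planar ring as antiaromatic.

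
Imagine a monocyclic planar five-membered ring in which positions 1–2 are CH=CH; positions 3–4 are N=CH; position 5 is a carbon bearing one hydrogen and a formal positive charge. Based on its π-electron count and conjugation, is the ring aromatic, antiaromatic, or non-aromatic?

Every ring atom contributes a p orbital perpendicular to the ring (every atom in a ring double bond is sp² and brings one electron to the p orbital; each sp² =N– keeps its lone pair in-plane and puts one electron into the π system; the carbocation has an empty p orbital), so the π system is cyclic and fully conjugated.
Tallying contributions gives 2 × 2 = 4 from the double-bond units + 0 from the CH(+) atom = 4.
A 4n π count (4, n = 1) in a planar conjugated ring means antiaromatic.

Antiaromatic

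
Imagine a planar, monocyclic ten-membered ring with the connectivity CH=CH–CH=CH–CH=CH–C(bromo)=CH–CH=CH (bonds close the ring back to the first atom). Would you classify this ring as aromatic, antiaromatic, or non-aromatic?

Aromatic

All ring atoms are sp² and supply a p orbital to the ring (each doubly-bonded ring atom is sp² with one p-orbital electron); the conjugation is uninterrupted.
Tallying contributions gives 5 × 2 = 10 from the 5 double-bond units.
With 10 π electrons (n = 2), the Hückel 4n+2 condition holds.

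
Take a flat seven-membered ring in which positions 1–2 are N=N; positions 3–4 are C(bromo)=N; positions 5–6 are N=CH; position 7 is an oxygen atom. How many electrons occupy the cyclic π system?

8

The p orbitals form a continuous loop: the double-bond atoms are sp², each contributing one p electron; each =N– nitrogen is pyridine-type (lone pair in the sp² plane, one electron in the p orbital); the oxygen donates one lone pair from its p orbital. The ring is fully conjugated.
π-electron count: 3 × 2 = 6 from the double-bond units + 2 from the O atom = 8.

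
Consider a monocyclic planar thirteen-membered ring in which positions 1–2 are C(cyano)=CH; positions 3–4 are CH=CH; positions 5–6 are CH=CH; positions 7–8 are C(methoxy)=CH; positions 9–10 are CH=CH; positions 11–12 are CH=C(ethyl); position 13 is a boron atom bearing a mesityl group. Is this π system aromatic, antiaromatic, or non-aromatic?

Antiaromatic

The p orbitals form a continuous loop: the double-bond atoms are sp², each contributing one p electron; the boron has an empty p orbital. The ring is fully conjugated.
Tallying contributions gives 6 × 2 = 12 from the double-bond units + 0 from the B(mesityl) atom = 12.
12 = 4(3); a planar, fully conjugated 4n system is antiaromatic.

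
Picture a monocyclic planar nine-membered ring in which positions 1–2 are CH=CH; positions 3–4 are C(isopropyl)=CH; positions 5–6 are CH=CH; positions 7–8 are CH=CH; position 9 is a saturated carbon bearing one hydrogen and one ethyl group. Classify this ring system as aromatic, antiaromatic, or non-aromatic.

Non-aromatic

Because that saturated carbon is sp³ and has no p orbital in the ring π system at the CH(ethyl) position, the π system cannot extend all the way around the ring.
Hückel's rule only applies to fully conjugated rings, so this one is simply non-aromatic.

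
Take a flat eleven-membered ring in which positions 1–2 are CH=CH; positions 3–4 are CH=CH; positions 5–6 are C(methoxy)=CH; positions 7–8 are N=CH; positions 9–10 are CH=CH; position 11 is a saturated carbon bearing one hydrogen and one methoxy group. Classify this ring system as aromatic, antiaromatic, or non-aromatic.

Non-aromatic

The CH(methoxy) carbon is saturated: that saturated carbon is sp³ and has no p orbital in the ring π system. Conjugation is not continuous around the ring.
Broken conjugation rules out both aromaticity and antiaromaticity.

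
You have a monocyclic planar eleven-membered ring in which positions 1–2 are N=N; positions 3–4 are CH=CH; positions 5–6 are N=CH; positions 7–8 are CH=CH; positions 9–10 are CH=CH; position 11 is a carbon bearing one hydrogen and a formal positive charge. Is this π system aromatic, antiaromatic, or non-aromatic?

Aromatic

Check conjugation: the double-bond atoms are sp², each contributing one p electron; each =N– nitrogen is pyridine-type (lone pair in the sp² plane, one electron in the p orbital); the carbocation has an empty p orbital — every position has a p orbital, so the cyclic π system is continuous.
Counting π electrons: 5 × 2 = 10 from the double-bond units + 0 from the CH(+) atom = 10.
Since 10 = 4·2 + 2, the ring meets the 4n+2 criterion.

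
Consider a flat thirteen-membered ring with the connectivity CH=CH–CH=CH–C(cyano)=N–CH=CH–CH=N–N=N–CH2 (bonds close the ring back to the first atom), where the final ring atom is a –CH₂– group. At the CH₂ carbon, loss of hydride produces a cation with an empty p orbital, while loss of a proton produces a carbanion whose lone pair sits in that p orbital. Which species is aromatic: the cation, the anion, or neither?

The anion

Both ions have a continuous loop of p orbitals — each ring atom is sp².
Cation: 6 × 2 + 0 = 12 π electrons → 4(3), antiaromatic.
Anion: 6 × 2 + 2 = 14 π electrons → 4(3)+2, aromatic.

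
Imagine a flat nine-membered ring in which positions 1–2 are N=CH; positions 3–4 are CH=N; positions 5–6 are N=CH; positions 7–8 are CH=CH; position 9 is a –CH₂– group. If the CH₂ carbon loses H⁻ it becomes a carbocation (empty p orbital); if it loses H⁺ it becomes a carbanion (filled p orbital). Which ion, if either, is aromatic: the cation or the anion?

In either ion the ring is fully conjugated: every atom, including the new sp² carbon, supplies a p orbital.
Cation: 4 × 2 + 0 = 8 π electrons → 4(2), antiaromatic.
Anion: 4 × 2 + 2 = 10 π electrons → 4(2)+2, aromatic.

The anion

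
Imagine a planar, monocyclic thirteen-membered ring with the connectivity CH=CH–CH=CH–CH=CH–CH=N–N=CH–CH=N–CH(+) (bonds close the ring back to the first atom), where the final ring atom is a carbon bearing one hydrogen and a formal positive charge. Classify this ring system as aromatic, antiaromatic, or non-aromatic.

All ring atoms are sp² and supply a p orbital to the ring (the double-bond atoms are sp², each contributing one p electron; each =N– nitrogen is pyridine-type (lone pair in the sp² plane, one electron in the p orbital); the carbocation has an empty p orbital); the conjugation is uninterrupted.
Counting π electrons: 6 × 2 = 12 from the double-bond units + 0 from the CH(+) atom = 12.
A 4n π count (12, n = 3) in a planar conjugated ring means antiaromatic.

Antiaromatic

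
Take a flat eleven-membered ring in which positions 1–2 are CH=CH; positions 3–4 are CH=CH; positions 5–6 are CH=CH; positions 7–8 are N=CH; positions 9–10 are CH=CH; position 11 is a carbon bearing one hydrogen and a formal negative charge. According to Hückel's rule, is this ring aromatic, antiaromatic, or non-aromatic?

Antiaromatic

The p orbitals form a continuous loop: each doubly-bonded ring atom is sp² with one p-orbital electron; each =N– nitrogen is pyridine-type (lone pair in the sp² plane, one electron in the p orbital); the carbanion's lone pair occupies the p orbital. The ring is fully conjugated.
Tallying contributions gives 5 × 2 = 10 from the double-bond units + 2 from the CH(-) atom = 12.
A 4n π count (12, n = 3) in a planar conjugated ring means antiaromatic.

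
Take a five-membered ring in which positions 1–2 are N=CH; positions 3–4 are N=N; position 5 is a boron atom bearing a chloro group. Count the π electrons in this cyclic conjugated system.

4

The p orbitals form a continuous loop: the double-bond atoms are sp², each contributing one p electron; each sp² =N– keeps its lone pair in-plane and puts one electron into the π system; the boron has an empty p orbital. The ring is fully conjugated.
Counting π electrons: 2 × 2 = 4 from the double-bond units + 0 from the B(chloro) atom = 4.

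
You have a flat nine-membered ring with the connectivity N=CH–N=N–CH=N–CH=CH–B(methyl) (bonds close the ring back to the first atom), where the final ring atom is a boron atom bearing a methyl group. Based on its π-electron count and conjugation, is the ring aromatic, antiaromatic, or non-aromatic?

Check conjugation: each doubly-bonded ring atom is sp² with one p-orbital electron; the doubly-bonded nitrogens are pyridine-type — their lone pairs lie in the ring plane, leaving one electron in the p orbital; the boron has an empty p orbital — every position has a p orbital, so the cyclic π system is continuous.
Adding the contributions, 4 × 2 = 8 from the double-bond units + 0 from the B(methyl) atom = 8.
A 4n π count (8, n = 2) in a planar conjugated ring means antiaromatic.

Antiaromatic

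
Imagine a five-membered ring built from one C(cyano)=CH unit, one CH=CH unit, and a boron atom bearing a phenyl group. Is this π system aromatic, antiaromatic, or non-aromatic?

Check conjugation: every atom in a ring double bond is sp² and brings one electron to the p orbital; the boron has an empty p orbital — every position has a p orbital, so the cyclic π system is continuous.
Tallying contributions gives 2 × 2 = 4 from the double-bond units + 0 from the B(phenyl) atom = 4.
A 4n π count (4, n = 1) in a planar conjugated ring means antiaromatic.

Antiaromatic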